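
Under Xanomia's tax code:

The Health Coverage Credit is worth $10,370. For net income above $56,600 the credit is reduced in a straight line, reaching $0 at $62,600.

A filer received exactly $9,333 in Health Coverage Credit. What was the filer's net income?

$9,333 is 9,333/10,370 of the full $10,370, so 1,037/10,370 of the $6,000 range has been used: income = $56,600 + $6,000 × 1,037/10,370 = $57,200.

$57,200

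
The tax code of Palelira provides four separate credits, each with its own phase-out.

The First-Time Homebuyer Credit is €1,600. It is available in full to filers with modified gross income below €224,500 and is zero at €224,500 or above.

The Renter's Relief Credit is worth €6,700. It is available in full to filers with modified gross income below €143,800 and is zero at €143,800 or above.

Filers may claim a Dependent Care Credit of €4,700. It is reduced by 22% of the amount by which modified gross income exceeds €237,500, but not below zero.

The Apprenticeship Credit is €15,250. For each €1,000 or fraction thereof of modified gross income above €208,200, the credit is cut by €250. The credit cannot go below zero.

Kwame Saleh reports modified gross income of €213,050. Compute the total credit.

€20,300

First-Time Homebuyer Credit: €213,050 is below the €224,500 cutoff, so the full €1,600 applies.
Renter's Relief Credit: €213,050 meets or exceeds the €143,800 cutoff, so the credit is €0.
Dependent Care Credit: €213,050 is at or below the €237,500 threshold, so the full €4,700 applies.
Apprenticeship Credit: income exceeds €208,200 by €4,850, which is 5 full-or-partial €1,000 increments; reduction = 5 × €250 = €1,250, leaving €14,000.
Total: €1,600 + €0 + €4,700 + €14,000 = €20,300.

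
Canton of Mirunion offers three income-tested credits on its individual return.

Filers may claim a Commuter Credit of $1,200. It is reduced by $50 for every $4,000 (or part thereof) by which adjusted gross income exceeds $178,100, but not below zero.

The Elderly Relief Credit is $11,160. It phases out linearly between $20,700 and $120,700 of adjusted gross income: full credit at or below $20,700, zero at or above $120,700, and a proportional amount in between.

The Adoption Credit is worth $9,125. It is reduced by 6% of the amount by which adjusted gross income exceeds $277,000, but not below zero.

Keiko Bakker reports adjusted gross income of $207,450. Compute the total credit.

Commuter Credit: income exceeds $178,100 by $29,350, which is 8 full-or-partial $4,000 increments; reduction = 8 × $50 = $400, leaving $800.
Elderly Relief Credit: $207,450 is at or above $120,700, so the credit is $0.
Adoption Credit: $207,450 is at or below the $277,000 threshold, so the full $9,125 applies.
Total: $800 + $0 + $9,125 = $9,925.

$9,925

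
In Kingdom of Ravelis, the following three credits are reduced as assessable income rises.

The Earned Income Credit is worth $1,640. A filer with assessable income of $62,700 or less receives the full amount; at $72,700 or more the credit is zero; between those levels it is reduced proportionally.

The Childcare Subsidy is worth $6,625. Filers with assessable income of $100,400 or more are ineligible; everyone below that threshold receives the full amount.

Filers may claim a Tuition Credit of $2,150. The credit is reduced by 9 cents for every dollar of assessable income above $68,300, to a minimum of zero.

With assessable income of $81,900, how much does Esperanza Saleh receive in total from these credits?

$7,551

Earned Income Credit: $81,900 is at or above $72,700, so the credit is $0.
Childcare Subsidy: $81,900 is below the $100,400 cutoff, so the full $6,625 applies.
Tuition Credit: 9% of the $13,600 excess over $68,300 is $1,224; credit = $2,150 − $1,224 = $926.
Total: $0 + $6,625 + $926 = $7,551.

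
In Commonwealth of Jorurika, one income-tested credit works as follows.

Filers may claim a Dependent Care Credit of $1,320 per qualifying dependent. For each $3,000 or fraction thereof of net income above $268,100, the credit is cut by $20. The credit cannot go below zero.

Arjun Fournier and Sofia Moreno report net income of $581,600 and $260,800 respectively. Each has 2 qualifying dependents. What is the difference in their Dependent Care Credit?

Arjun ($581,600): Dependent Care Credit: base = 2 × $1,320 = $2,640. income exceeds $268,100 by $313,500, which is 105 full-or-partial $3,000 increments; reduction = 105 × $20 = $2,100, leaving $540.
Sofia ($260,800): Dependent Care Credit: base = 2 × $1,320 = $2,640. $260,800 is at or below the $268,100 threshold, so the full $2,640 applies.
Difference: |$540 − $2,640| = $2,100.

$2,100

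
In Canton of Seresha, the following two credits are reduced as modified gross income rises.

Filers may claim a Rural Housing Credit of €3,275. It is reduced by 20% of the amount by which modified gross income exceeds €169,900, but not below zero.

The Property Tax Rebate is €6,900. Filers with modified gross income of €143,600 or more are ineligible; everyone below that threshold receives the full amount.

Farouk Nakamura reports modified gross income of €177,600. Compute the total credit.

€1,735

Rural Housing Credit: 20% of the €7,700 excess over €169,900 is €1,540; credit = €3,275 − €1,540 = €1,735.
Property Tax Rebate: €177,600 meets or exceeds the €143,600 cutoff, so the credit is €0.
Total: €1,735 + €0 = €1,735.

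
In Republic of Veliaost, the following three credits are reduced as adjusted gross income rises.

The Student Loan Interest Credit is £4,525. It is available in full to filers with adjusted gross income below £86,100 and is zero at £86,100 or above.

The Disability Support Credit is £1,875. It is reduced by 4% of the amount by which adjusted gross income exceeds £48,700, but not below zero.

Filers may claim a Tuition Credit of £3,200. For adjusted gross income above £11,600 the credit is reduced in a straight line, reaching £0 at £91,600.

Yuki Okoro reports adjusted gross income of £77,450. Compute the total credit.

Student Loan Interest Credit: £77,450 is below the £86,100 cutoff, so the full £4,525 applies.
Disability Support Credit: 4% of the £28,750 excess over £48,700 is £1,150; credit = £1,875 − £1,150 = £725.
Tuition Credit: £77,450 is £65,850 into a £80,000 phase-out range, leaving 14,150/80,000 of the credit: £3,200 × 14,150/80,000 = £566.
Total: £4,525 + £725 + £566 = £5,816.

£5,816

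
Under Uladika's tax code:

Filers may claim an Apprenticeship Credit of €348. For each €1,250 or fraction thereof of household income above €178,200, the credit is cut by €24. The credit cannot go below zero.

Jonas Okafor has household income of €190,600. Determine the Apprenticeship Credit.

€108

Apprenticeship Credit: income exceeds €178,200 by €12,400, which is 10 full-or-partial €1,250 increments; reduction = 10 × €24 = €240, leaving €108.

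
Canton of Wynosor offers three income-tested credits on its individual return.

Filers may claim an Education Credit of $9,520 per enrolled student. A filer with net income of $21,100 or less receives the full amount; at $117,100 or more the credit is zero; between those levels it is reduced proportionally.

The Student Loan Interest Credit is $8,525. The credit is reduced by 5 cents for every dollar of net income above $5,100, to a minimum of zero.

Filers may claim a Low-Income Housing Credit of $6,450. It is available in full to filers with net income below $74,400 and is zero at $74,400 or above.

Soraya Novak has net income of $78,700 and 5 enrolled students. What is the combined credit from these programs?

Education Credit: base = 5 × $9,520 = $47,600. $78,700 is $57,600 into a $96,000 phase-out range, leaving 38,400/96,000 of the credit: $47,600 × 38,400/96,000 = $19,040.
Student Loan Interest Credit: 5% of the $73,600 excess over $5,100 is $3,680; credit = $8,525 − $3,680 = $4,845.
Low-Income Housing Credit: $78,700 meets or exceeds the $74,400 cutoff, so the credit is $0.
Total: $19,040 + $4,845 + $0 = $23,885.

$23,885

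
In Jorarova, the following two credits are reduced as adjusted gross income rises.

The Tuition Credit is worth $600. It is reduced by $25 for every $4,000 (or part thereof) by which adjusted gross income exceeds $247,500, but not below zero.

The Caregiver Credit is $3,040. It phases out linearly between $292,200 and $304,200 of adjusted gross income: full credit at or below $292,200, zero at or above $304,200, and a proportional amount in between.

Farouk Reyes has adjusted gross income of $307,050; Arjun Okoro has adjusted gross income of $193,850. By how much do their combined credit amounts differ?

$3,415

Farouk ($307,050): Tuition Credit: income exceeds $247,500 by $59,550, which is 15 full-or-partial $4,000 increments; reduction = 15 × $25 = $375, leaving $225. Caregiver Credit: $307,050 is at or above $304,200, so the credit is $0. total $225 + $0 = $225
Arjun ($193,850): Tuition Credit: $193,850 is at or below the $247,500 threshold, so the full $600 applies. Caregiver Credit: $193,850 is at or below the $292,200 threshold, so the full $3,040 applies. total $600 + $3,040 = $3,640
Difference: |$225 − $3,640| = $3,415.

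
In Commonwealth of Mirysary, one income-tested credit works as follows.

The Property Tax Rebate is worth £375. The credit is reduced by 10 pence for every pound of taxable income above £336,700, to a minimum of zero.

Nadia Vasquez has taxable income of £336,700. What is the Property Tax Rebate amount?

Property Tax Rebate: £336,700 is at or below the £336,700 threshold, so the full £375 applies.

£375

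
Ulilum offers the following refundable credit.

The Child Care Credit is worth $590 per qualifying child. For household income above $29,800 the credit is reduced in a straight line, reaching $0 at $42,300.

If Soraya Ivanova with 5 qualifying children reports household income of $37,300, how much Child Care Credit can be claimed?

Child Care Credit: base = 5 × $590 = $2,950. $37,300 is $7,500 into a $12,500 phase-out range, leaving 5,000/12,500 of the credit: $2,950 × 5,000/12,500 = $1,180.

$1,180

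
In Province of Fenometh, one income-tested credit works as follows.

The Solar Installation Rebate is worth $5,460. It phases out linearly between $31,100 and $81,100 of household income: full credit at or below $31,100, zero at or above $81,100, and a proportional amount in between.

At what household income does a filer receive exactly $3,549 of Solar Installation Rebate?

$48,600

$3,549 is 3,549/5,460 of the full $5,460, so 1,911/5,460 of the $50,000 range has been used: income = $31,100 + $50,000 × 1,911/5,460 = $48,600.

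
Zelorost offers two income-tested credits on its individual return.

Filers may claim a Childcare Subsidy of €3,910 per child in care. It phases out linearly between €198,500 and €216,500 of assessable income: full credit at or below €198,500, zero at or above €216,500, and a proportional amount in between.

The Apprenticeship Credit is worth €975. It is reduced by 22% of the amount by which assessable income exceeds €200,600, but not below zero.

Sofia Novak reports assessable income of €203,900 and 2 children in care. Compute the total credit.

Childcare Subsidy: base = 2 × €3,910 = €7,820. €203,900 is €5,400 into a €18,000 phase-out range, leaving 12,600/18,000 of the credit: €7,820 × 12,600/18,000 = €5,474.
Apprenticeship Credit: 22% of the €3,300 excess over €200,600 is €726; credit = €975 − €726 = €249.
Total: €5,474 + €249 = €5,723.

€5,723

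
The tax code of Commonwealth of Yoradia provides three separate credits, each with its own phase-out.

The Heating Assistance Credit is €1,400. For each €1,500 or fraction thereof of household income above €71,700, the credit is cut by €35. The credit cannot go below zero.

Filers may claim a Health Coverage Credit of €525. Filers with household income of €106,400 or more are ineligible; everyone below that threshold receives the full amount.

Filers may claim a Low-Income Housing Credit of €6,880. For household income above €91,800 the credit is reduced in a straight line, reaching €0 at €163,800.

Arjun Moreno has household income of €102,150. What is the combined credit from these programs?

€7,081

Heating Assistance Credit: income exceeds €71,700 by €30,450, which is 21 full-or-partial €1,500 increments; reduction = 21 × €35 = €735, leaving €665.
Health Coverage Credit: €102,150 is below the €106,400 cutoff, so the full €525 applies.
Low-Income Housing Credit: €102,150 is €10,350 into a €72,000 phase-out range, leaving 61,650/72,000 of the credit: €6,880 × 61,650/72,000 = €5,891.
Total: €665 + €525 + €5,891 = €7,081.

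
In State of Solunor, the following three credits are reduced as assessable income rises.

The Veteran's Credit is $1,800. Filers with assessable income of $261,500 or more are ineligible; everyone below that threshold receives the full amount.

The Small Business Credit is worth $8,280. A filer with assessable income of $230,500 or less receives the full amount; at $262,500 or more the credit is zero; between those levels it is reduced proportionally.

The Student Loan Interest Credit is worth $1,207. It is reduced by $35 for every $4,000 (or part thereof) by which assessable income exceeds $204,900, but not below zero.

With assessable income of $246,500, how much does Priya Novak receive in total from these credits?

Veteran's Credit: $246,500 is below the $261,500 cutoff, so the full $1,800 applies.
Small Business Credit: $246,500 is $16,000 into a $32,000 phase-out range, leaving 16,000/32,000 of the credit: $8,280 × 16,000/32,000 = $4,140.
Student Loan Interest Credit: income exceeds $204,900 by $41,600, which is 11 full-or-partial $4,000 increments; reduction = 11 × $35 = $385, leaving $822.
Total: $1,800 + $4,140 + $822 = $6,762.

$6,762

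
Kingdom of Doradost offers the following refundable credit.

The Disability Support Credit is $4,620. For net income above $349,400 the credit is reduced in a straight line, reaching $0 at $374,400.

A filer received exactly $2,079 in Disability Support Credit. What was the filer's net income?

$2,079 is 2,079/4,620 of the full $4,620, so 2,541/4,620 of the $25,000 range has been used: income = $349,400 + $25,000 × 2,541/4,620 = $363,150.

$363,150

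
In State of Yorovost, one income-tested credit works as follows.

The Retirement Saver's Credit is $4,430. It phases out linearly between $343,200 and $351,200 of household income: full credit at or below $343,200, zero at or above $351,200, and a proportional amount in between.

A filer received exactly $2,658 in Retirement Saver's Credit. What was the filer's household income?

$2,658 is 2,658/4,430 of the full $4,430, so 1,772/4,430 of the $8,000 range has been used: income = $343,200 + $8,000 × 1,772/4,430 = $346,400.

$346,400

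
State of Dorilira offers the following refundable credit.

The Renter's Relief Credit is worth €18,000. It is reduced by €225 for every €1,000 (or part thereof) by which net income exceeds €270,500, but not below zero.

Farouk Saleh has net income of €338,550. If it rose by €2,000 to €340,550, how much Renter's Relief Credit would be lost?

At €338,550 — income exceeds €270,500 by €68,050, which is 69 full-or-partial €1,000 increments; reduction = 69 × €225 = €15,525, leaving €2,475.
At €340,550 — income exceeds €270,500 by €70,050, which is 71 full-or-partial €1,000 increments; reduction = 71 × €225 = €15,975, leaving €2,025.
Lost: €2,475 − €2,025 = €450.

€450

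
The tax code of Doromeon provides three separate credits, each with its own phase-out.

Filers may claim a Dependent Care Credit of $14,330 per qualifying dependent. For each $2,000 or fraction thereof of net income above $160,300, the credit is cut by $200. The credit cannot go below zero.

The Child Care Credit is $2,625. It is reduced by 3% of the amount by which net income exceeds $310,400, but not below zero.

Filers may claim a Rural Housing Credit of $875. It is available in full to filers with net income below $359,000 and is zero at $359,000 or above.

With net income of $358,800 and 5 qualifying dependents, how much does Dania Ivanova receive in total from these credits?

$53,698

Dependent Care Credit: base = 5 × $14,330 = $71,650. income exceeds $160,300 by $198,500, which is 100 full-or-partial $2,000 increments; reduction = 100 × $200 = $20,000, leaving $51,650.
Child Care Credit: 3% of the $48,400 excess over $310,400 is $1,452; credit = $2,625 − $1,452 = $1,173.
Rural Housing Credit: $358,800 is below the $359,000 cutoff, so the full $875 applies.
Total: $51,650 + $1,173 + $875 = $53,698.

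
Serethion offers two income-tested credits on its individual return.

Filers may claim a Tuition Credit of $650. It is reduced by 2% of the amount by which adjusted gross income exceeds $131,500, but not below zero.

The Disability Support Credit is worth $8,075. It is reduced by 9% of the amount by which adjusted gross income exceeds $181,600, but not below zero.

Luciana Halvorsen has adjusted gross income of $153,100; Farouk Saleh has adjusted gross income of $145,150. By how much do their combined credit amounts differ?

Luciana ($153,100): Tuition Credit: 2% of the $21,600 excess over $131,500 is $432; credit = $650 − $432 = $218. Disability Support Credit: $153,100 is at or below the $181,600 threshold, so the full $8,075 applies. total $218 + $8,075 = $8,293
Farouk ($145,150): Tuition Credit: 2% of the $13,650 excess over $131,500 is $273; credit = $650 − $273 = $377. Disability Support Credit: $145,150 is at or below the $181,600 threshold, so the full $8,075 applies. total $377 + $8,075 = $8,452
Difference: |$8,293 − $8,452| = $159.

$159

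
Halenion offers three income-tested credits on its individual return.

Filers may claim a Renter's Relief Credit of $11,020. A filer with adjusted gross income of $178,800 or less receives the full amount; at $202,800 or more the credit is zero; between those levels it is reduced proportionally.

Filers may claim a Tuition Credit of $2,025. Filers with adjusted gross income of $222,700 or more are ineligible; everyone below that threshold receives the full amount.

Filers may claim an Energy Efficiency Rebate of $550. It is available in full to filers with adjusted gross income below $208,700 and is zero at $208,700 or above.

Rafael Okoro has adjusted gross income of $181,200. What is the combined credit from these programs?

$12,493

Renter's Relief Credit: $181,200 is $2,400 into a $24,000 phase-out range, leaving 21,600/24,000 of the credit: $11,020 × 21,600/24,000 = $9,918.
Tuition Credit: $181,200 is below the $222,700 cutoff, so the full $2,025 applies.
Energy Efficiency Rebate: $181,200 is below the $208,700 cutoff, so the full $550 applies.
Total: $9,918 + $2,025 + $550 = $12,493.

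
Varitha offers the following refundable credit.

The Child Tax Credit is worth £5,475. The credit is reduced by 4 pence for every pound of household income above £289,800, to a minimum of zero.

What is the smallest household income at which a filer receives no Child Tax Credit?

£426,675

The credit falls by 4% of each pound above £289,800, so it reaches zero when the excess is £5,475 / 4% = £136,875: income = £289,800 + £136,875 = £426,675.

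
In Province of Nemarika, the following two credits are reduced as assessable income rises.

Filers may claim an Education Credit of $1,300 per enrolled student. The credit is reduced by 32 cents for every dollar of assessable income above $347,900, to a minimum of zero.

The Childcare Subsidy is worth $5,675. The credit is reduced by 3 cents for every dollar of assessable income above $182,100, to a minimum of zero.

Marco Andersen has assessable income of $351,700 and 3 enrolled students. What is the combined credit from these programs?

Education Credit: base = 3 × $1,300 = $3,900. 32% of the $3,800 excess over $347,900 is $1,216; credit = $3,900 − $1,216 = $2,684.
Childcare Subsidy: 3% of the $169,600 excess over $182,100 is $5,088; credit = $5,675 − $5,088 = $587.
Total: $2,684 + $587 = $3,271.

$3,271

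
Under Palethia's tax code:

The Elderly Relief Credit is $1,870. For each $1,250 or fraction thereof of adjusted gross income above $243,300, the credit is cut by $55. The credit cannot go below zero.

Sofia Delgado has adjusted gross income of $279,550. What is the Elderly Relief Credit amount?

Elderly Relief Credit: income exceeds $243,300 by $36,250, which is 29 full-or-partial $1,250 increments; reduction = 29 × $55 = $1,595, leaving $275.

$275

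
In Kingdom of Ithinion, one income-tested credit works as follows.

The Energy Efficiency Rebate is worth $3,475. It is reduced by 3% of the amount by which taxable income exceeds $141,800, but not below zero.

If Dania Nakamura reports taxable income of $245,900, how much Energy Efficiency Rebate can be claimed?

Energy Efficiency Rebate: 3% of the $104,100 excess over $141,800 is $3,123; credit = $3,475 − $3,123 = $352.

$352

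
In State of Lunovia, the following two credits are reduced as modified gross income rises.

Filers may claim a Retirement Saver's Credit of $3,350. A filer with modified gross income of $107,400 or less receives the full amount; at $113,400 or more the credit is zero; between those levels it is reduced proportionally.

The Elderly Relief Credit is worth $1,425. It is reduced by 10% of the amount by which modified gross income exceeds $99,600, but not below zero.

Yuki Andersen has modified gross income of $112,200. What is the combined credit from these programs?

Retirement Saver's Credit: $112,200 is $4,800 into a $6,000 phase-out range, leaving 1,200/6,000 of the credit: $3,350 × 1,200/6,000 = $670.
Elderly Relief Credit: 10% of the $12,600 excess over $99,600 is $1,260; credit = $1,425 − $1,260 = $165.
Total: $670 + $165 = $835.

$835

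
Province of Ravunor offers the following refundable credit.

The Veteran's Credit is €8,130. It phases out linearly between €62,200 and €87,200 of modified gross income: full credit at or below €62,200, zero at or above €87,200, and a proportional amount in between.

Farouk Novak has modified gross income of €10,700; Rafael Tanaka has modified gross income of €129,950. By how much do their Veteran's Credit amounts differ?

€8,130

Farouk (€10,700): Veteran's Credit: €10,700 is at or below the €62,200 threshold, so the full €8,130 applies.
Rafael (€129,950): Veteran's Credit: €129,950 is at or above €87,200, so the credit is €0.
Difference: |€8,130 − €0| = €8,130.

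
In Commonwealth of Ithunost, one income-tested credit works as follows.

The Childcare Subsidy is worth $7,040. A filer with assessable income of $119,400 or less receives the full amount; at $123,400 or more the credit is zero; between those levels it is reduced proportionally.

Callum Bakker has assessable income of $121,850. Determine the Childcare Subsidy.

$2,728

Childcare Subsidy: $121,850 is $2,450 into a $4,000 phase-out range, leaving 1,550/4,000 of the credit: $7,040 × 1,550/4,000 = $2,728.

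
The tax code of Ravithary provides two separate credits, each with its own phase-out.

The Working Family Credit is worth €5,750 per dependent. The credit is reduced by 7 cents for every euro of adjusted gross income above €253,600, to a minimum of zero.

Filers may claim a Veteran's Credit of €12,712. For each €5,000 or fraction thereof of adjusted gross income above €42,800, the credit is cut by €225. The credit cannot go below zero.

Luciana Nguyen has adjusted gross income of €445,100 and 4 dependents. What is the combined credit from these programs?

€9,595

Working Family Credit: base = 4 × €5,750 = €23,000. 7% of the €191,500 excess over €253,600 is €13,405; credit = €23,000 − €13,405 = €9,595.
Veteran's Credit: income exceeds €42,800 by €402,300 → 81 increments × €225 = €18,225 ≥ base, so the credit is €0.
Total: €9,595 + €0 = €9,595.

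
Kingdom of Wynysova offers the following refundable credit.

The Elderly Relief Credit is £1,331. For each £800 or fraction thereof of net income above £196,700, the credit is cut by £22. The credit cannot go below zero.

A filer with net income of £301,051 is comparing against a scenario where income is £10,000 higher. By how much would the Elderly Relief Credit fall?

£0

At £301,051 — income exceeds £196,700 by £104,351 → 131 increments × £22 = £2,882 ≥ base, so the credit is £0.
At £311,051 — income exceeds £196,700 by £114,351 → 143 increments × £22 = £3,146 ≥ base, so the credit is £0.
Lost: £0 − £0 = £0.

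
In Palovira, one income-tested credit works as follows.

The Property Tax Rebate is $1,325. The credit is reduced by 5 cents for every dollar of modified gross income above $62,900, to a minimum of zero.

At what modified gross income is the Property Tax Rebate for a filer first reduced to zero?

$89,400

The credit falls by 5% of each dollar above $62,900, so it reaches zero when the excess is $1,325 / 5% = $26,500: income = $62,900 + $26,500 = $89,400.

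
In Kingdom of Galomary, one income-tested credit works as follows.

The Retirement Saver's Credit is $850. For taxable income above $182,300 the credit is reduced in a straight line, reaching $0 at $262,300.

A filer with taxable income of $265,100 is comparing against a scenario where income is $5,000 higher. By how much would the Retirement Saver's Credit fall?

At $265,100 — $265,100 is at or above $262,300, so the credit is $0.
At $270,100 — $270,100 is at or above $262,300, so the credit is $0.
Lost: $0 − $0 = $0.

$0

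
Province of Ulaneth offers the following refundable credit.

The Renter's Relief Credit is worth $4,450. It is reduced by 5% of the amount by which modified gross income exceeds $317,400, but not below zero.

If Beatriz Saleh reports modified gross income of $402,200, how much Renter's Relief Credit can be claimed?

Renter's Relief Credit: 5% of the $84,800 excess over $317,400 is $4,240; credit = $4,450 − $4,240 = $210.

$210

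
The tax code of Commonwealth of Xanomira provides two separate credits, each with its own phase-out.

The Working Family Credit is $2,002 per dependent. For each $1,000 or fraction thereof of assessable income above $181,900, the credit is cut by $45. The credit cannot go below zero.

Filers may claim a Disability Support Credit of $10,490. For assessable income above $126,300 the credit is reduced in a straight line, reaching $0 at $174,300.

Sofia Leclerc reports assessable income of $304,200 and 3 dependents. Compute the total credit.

Working Family Credit: base = 3 × $2,002 = $6,006. income exceeds $181,900 by $122,300, which is 123 full-or-partial $1,000 increments; reduction = 123 × $45 = $5,535, leaving $471.
Disability Support Credit: $304,200 is at or above $174,300, so the credit is $0.
Total: $471 + $0 = $471.

$471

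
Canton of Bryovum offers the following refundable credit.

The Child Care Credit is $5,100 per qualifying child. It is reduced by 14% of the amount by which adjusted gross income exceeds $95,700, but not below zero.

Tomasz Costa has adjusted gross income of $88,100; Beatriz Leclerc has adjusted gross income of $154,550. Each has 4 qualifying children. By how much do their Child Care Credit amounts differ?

Tomasz ($88,100): Child Care Credit: base = 4 × $5,100 = $20,400. $88,100 is at or below the $95,700 threshold, so the full $20,400 applies.
Beatriz ($154,550): Child Care Credit: base = 4 × $5,100 = $20,400. 14% of the $58,850 excess over $95,700 is $8,239; credit = $20,400 − $8,239 = $12,161.
Difference: |$20,400 − $12,161| = $8,239.

$8,239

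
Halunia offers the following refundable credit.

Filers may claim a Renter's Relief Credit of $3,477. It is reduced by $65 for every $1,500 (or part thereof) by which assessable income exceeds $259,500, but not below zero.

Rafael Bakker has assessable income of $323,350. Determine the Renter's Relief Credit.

$682

Renter's Relief Credit: income exceeds $259,500 by $63,850, which is 43 full-or-partial $1,500 increments; reduction = 43 × $65 = $2,795, leaving $682.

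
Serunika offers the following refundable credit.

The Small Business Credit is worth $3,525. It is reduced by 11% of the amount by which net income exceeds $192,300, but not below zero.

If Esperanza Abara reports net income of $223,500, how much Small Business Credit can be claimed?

Small Business Credit: 11% of the $31,200 excess over $192,300 is $3,432; credit = $3,525 − $3,432 = $93.

$93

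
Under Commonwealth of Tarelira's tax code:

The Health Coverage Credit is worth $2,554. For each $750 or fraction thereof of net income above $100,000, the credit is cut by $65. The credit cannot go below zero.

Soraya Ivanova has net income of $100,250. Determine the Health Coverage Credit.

$2,489

Health Coverage Credit: income exceeds $100,000 by $250, which is 1 full-or-partial $750 increment; reduction = 1 × $65 = $65, leaving $2,489.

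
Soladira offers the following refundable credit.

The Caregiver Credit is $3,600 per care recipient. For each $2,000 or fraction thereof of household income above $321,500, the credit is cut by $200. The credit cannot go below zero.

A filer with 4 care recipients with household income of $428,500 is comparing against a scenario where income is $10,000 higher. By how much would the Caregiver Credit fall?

$1,000

At $428,500 — base = 4 × $3,600 = $14,400. income exceeds $321,500 by $107,000, which is 54 full-or-partial $2,000 increments; reduction = 54 × $200 = $10,800, leaving $3,600.
At $438,500 — base = 4 × $3,600 = $14,400. income exceeds $321,500 by $117,000, which is 59 full-or-partial $2,000 increments; reduction = 59 × $200 = $11,800, leaving $2,600.
Lost: $3,600 − $2,600 = $1,000.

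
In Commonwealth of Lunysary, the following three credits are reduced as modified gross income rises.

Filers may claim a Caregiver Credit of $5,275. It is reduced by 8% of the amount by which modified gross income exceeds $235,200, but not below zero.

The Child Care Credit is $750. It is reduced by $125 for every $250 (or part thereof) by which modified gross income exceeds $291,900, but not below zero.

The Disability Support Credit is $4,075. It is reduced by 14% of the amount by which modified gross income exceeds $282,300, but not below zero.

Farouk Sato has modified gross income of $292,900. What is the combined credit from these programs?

$3,500

Caregiver Credit: 8% of the $57,700 excess over $235,200 is $4,616; credit = $5,275 − $4,616 = $659.
Child Care Credit: income exceeds $291,900 by $1,000, which is 4 full-or-partial $250 increments; reduction = 4 × $125 = $500, leaving $250.
Disability Support Credit: 14% of the $10,600 excess over $282,300 is $1,484; credit = $4,075 − $1,484 = $2,591.
Total: $659 + $250 + $2,591 = $3,500.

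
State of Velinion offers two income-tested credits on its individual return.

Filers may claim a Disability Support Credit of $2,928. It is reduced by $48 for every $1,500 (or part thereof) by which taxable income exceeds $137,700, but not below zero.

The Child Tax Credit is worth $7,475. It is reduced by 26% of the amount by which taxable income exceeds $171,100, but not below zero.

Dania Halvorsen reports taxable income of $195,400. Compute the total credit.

Disability Support Credit: income exceeds $137,700 by $57,700, which is 39 full-or-partial $1,500 increments; reduction = 39 × $48 = $1,872, leaving $1,056.
Child Tax Credit: 26% of the $24,300 excess over $171,100 is $6,318; credit = $7,475 − $6,318 = $1,157.
Total: $1,056 + $1,157 = $2,213.

$2,213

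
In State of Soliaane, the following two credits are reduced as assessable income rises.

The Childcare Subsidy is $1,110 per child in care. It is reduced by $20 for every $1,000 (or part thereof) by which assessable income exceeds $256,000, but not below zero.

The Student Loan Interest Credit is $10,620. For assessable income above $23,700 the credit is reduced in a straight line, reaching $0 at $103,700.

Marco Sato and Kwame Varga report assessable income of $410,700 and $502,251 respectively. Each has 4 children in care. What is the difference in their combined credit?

$1,340

Marco ($410,700): Childcare Subsidy: base = 4 × $1,110 = $4,440. income exceeds $256,000 by $154,700, which is 155 full-or-partial $1,000 increments; reduction = 155 × $20 = $3,100, leaving $1,340. Student Loan Interest Credit: $410,700 is at or above $103,700, so the credit is $0. total $1,340 + $0 = $1,340
Kwame ($502,251): Childcare Subsidy: base = 4 × $1,110 = $4,440. income exceeds $256,000 by $246,251 → 247 increments × $20 = $4,940 ≥ base, so the credit is $0. Student Loan Interest Credit: $502,251 is at or above $103,700, so the credit is $0. total $0 + $0 = $0
Difference: |$1,340 − $0| = $1,340.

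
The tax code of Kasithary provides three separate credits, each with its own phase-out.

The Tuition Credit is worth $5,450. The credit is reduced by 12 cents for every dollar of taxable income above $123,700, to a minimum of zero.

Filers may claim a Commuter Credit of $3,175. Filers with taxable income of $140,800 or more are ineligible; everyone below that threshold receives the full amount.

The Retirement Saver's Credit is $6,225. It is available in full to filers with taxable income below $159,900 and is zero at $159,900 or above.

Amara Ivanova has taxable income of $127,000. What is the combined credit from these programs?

$14,454

Tuition Credit: 12% of the $3,300 excess over $123,700 is $396; credit = $5,450 − $396 = $5,054.
Commuter Credit: $127,000 is below the $140,800 cutoff, so the full $3,175 applies.
Retirement Saver's Credit: $127,000 is below the $159,900 cutoff, so the full $6,225 applies.
Total: $5,054 + $3,175 + $6,225 = $14,454.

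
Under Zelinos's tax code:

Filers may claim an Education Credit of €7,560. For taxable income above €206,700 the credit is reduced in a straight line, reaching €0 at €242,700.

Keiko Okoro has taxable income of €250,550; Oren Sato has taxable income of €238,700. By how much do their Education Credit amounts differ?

Keiko (€250,550): Education Credit: €250,550 is at or above €242,700, so the credit is €0.
Oren (€238,700): Education Credit: €238,700 is €32,000 into a €36,000 phase-out range, leaving 4,000/36,000 of the credit: €7,560 × 4,000/36,000 = €840.
Difference: |€0 − €840| = €840.

€840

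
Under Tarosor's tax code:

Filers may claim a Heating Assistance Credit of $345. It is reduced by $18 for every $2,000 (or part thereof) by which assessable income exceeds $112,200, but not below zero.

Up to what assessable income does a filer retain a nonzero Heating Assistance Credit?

After 19 increments the reduction is 19 × $18 = $342, leaving $3; one more increment wipes it out. Increment 19 ends at excess 19 × $2,000 = $38,000, so the highest qualifying income is $112,200 + $38,000 = $150,200.

$150,200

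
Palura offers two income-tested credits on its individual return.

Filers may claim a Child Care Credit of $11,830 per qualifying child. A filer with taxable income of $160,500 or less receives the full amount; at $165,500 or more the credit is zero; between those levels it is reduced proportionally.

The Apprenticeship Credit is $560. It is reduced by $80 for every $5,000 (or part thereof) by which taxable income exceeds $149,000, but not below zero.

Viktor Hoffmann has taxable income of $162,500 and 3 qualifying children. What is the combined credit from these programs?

$21,614

Child Care Credit: base = 3 × $11,830 = $35,490. $162,500 is $2,000 into a $5,000 phase-out range, leaving 3,000/5,000 of the credit: $35,490 × 3,000/5,000 = $21,294.
Apprenticeship Credit: income exceeds $149,000 by $13,500, which is 3 full-or-partial $5,000 increments; reduction = 3 × $80 = $240, leaving $320.
Total: $21,294 + $320 = $21,614.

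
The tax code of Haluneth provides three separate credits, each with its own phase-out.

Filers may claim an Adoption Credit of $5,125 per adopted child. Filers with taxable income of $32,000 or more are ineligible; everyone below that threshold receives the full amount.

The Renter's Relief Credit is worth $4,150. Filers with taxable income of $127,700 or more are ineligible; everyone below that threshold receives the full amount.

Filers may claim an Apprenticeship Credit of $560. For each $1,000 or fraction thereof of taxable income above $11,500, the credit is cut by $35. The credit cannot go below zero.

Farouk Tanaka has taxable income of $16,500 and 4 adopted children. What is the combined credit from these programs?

$25,035

Adoption Credit: base = 4 × $5,125 = $20,500. $16,500 is below the $32,000 cutoff, so the full $20,500 applies.
Renter's Relief Credit: $16,500 is below the $127,700 cutoff, so the full $4,150 applies.
Apprenticeship Credit: income exceeds $11,500 by $5,000, which is 5 full-or-partial $1,000 increments; reduction = 5 × $35 = $175, leaving $385.
Total: $20,500 + $4,150 + $385 = $25,035.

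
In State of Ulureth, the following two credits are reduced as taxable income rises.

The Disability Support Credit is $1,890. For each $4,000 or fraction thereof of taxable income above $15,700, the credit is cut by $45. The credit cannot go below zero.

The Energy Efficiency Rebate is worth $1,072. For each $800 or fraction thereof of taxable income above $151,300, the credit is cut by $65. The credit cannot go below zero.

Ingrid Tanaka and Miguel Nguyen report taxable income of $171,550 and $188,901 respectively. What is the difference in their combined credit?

Ingrid ($171,550): Disability Support Credit: income exceeds $15,700 by $155,850, which is 39 full-or-partial $4,000 increments; reduction = 39 × $45 = $1,755, leaving $135. Energy Efficiency Rebate: income exceeds $151,300 by $20,250 → 26 increments × $65 = $1,690 ≥ base, so the credit is $0. total $135 + $0 = $135
Miguel ($188,901): Disability Support Credit: income exceeds $15,700 by $173,201 → 44 increments × $45 = $1,980 ≥ base, so the credit is $0. Energy Efficiency Rebate: income exceeds $151,300 by $37,601 → 48 increments × $65 = $3,120 ≥ base, so the credit is $0. total $0 + $0 = $0
Difference: |$135 − $0| = $135.

$135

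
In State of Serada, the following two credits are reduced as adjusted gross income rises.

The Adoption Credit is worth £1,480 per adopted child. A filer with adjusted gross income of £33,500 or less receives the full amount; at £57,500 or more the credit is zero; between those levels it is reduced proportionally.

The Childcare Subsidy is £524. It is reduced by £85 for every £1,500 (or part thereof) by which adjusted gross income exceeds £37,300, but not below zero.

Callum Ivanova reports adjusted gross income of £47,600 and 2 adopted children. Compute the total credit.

£1,221

Adoption Credit: base = 2 × £1,480 = £2,960. £47,600 is £14,100 into a £24,000 phase-out range, leaving 9,900/24,000 of the credit: £2,960 × 9,900/24,000 = £1,221.
Childcare Subsidy: income exceeds £37,300 by £10,300 → 7 increments × £85 = £595 ≥ base, so the credit is £0.
Total: £1,221 + £0 = £1,221.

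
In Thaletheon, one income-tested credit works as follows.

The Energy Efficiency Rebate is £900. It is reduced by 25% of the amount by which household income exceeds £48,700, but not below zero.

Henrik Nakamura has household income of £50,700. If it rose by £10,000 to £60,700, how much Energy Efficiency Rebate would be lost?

At £50,700 — 25% of the £2,000 excess over £48,700 is £500; credit = £900 − £500 = £400.
At £60,700 — 25% of the £12,000 excess over £48,700 is £3,000 ≥ base, so the credit is £0.
Lost: £400 − £0 = £400.

£400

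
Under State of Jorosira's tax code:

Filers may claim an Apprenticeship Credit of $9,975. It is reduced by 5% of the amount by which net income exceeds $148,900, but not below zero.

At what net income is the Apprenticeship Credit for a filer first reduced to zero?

$348,400

The credit falls by 5% of each dollar above $148,900, so it reaches zero when the excess is $9,975 / 5% = $199,500: income = $148,900 + $199,500 = $348,400.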